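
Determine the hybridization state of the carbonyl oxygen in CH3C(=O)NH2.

sp2

The carbonyl oxygen carries 1 σ bond and 2 lone pairs, plus one π bond, giving a steric number of 3, so it is sp2.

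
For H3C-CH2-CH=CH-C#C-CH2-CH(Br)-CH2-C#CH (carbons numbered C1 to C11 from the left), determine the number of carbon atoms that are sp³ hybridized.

5

C1: sp3 ✓
C2: sp3 ✓
C3: sp2
C4: sp2
C5: sp
C6: sp
C7: sp3 ✓
C8: sp3 ✓
C9: sp3 ✓
C10: sp
C11: sp
C1, C2, C7, C8, C9 → 5 sp3 carbons.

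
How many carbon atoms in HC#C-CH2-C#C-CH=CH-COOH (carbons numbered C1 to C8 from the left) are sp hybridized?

C1: sp ✓
C2: sp ✓
C3: sp3
C4: sp ✓
C5: sp ✓
C6: sp2
C7: sp2
C8: sp2
C1, C2, C4, C5 → 4 sp carbons.

4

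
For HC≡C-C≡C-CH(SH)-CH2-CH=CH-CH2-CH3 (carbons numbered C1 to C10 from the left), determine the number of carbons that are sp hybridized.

C1: sp ✓
C2: sp ✓
C3: sp ✓
C4: sp ✓
C5: sp3
C6: sp3
C7: sp2
C8: sp2
C9: sp3
C10: sp3
C1, C2, C3, C4 → 4 sp carbons.

4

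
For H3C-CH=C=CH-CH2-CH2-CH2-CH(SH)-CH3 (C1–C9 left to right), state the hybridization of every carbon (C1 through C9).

C1 is sp3: 4 σ bonds, 4 electron-density regions.
C2 carries 3 σ bonds, plus one π bond, giving a steric number of 3, so it is sp2.
C3: 2 σ bonds, plus two π bonds; 2 regions of electron density → sp.
C4 is sp2: 3 σ bonds, plus one π bond, 3 electron-density regions.
C5 — 4 σ bonds. Steric number 4, so sp3.
C6 has 4 σ bonds: steric number 4 → sp3.
C7 (4 σ bonds) has steric number 4: sp3.
C8 is sp3: 4 σ bonds, 4 electron-density regions.
C9 is sp3: 4 σ bonds, 4 electron-density regions.

C1 sp3, C2 sp2, C3 sp, C4 sp2, C5 sp3, C6 sp3, C7 sp3, C8 sp3, C9 sp3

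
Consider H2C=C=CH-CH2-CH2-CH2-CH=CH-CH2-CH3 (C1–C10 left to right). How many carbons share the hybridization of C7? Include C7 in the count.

C7 is sp2 (one π bond).
C1: sp2 ✓
C2: sp
C3: sp2 ✓
C4: sp3
C5: sp3
C6: sp3
C7: sp2 ✓
C8: sp2 ✓
C9: sp3
C10: sp3
4 carbons are sp2.

4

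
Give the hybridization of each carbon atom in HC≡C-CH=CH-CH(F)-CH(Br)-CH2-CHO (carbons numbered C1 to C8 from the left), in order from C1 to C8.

C1 — 2 σ bonds, plus two π bonds. Steric number 2, so sp.
C2 has 2 σ bonds, plus two π bonds: steric number 2 → sp.
C3: 3 σ bonds, plus one π bond — 3 electron domains, sp2.
C4 has 3 σ bonds, plus one π bond: steric number 3 → sp2.
C5 has 4 σ bonds: steric number 4 → sp3.
C6: 4 σ bonds; 4 regions of electron density → sp3.
C7 (4 σ bonds) has steric number 4: sp3.
C8: 3 σ bonds, plus one π bond — 3 electron domains, sp2.

C1 sp, C2 sp, C3 sp2, C4 sp2, C5 sp3, C6 sp3, C7 sp3, C8 sp2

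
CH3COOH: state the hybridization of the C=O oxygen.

The C=O oxygen (1 σ bond and 2 lone pairs, plus one π bond) has steric number 3: sp2.

sp2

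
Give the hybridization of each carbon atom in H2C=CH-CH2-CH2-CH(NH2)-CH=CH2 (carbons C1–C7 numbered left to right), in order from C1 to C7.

C1 is sp2: 3 σ bonds, plus one π bond, 3 electron-density regions.
C2 carries 3 σ bonds, plus one π bond, giving a steric number of 3, so it is sp2.
C3: 4 σ bonds — 4 electron domains, sp3.
C4: 4 σ bonds — 4 electron domains, sp3.
C5 is sp3: 4 σ bonds, 4 electron-density regions.
C6 is sp2: 3 σ bonds, plus one π bond, 3 electron-density regions.
C7 — 3 σ bonds, plus one π bond. Steric number 3, so sp2.

C1 sp2, C2 sp2, C3 sp3, C4 sp3, C5 sp3, C6 sp2, C7 sp2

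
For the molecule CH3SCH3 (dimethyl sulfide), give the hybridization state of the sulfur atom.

The sulfur atom: 2 σ bonds and 2 lone pairs; 4 regions of electron density → sp3.

sp³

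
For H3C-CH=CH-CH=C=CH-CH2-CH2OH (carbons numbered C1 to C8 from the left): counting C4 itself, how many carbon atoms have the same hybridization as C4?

4

C4 is sp2 (one π bond).
C1: sp3
C2: sp2 ✓
C3: sp2 ✓
C4: sp2 ✓
C5: sp
C6: sp2 ✓
C7: sp3
C8: sp3
4 carbons are sp2.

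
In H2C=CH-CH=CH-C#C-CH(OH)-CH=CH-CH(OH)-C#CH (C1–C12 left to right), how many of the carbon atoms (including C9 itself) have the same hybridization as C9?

6

C9 is sp2 (one π bond).
C1: sp2 ✓
C2: sp2 ✓
C3: sp2 ✓
C4: sp2 ✓
C5: sp
C6: sp
C7: sp3
C8: sp2 ✓
C9: sp2 ✓
C10: sp3
C11: sp
C12: sp
6 carbons are sp2.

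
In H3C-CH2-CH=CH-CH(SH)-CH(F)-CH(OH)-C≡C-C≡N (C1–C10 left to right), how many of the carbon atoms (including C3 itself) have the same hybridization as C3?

2

C3 is sp2 (one π bond).
C1: sp3
C2: sp3
C3: sp2 ✓
C4: sp2 ✓
C5: sp3
C6: sp3
C7: sp3
C8: sp
C9: sp
C10: sp
2 carbons are sp2.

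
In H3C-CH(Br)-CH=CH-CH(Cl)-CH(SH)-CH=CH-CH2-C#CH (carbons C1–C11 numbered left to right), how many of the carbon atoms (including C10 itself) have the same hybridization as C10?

C10 is sp (two π bonds).
C1: sp3
C2: sp3
C3: sp2
C4: sp2
C5: sp3
C6: sp3
C7: sp2
C8: sp2
C9: sp3
C10: sp ✓
C11: sp ✓
2 carbons are sp.

2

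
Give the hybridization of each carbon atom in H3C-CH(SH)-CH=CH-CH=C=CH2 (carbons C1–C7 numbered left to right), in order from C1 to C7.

C1 sp3, C2 sp3, C3 sp2, C4 sp2, C5 sp2, C6 sp, C7 sp2

C1 carries 4 σ bonds, giving a steric number of 4, so it is sp3.
C2 (4 σ bonds) has steric number 4: sp3.
C3 has 3 σ bonds, plus one π bond: steric number 3 → sp2.
C4 — 3 σ bonds, plus one π bond. Steric number 3, so sp2.
C5 carries 3 σ bonds, plus one π bond, giving a steric number of 3, so it is sp2.
C6 carries 2 σ bonds, plus two π bonds, giving a steric number of 2, so it is sp.
C7: 3 σ bonds, plus one π bond — 3 electron domains, sp2.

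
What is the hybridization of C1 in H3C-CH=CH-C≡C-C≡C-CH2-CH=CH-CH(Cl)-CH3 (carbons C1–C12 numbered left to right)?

sp3

C1 (4 σ bonds) has steric number 4: sp3.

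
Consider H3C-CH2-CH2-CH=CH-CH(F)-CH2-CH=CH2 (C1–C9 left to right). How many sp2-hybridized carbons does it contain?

4

C1: sp3
C2: sp3
C3: sp3
C4: sp2 ✓
C5: sp2 ✓
C6: sp3
C7: sp3
C8: sp2 ✓
C9: sp2 ✓
C4, C5, C8, C9 → 4 sp2 carbons.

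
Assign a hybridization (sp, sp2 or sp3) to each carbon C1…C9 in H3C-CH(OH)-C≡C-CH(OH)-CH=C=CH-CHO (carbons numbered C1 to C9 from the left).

C1: 4 σ bonds — 4 electron domains, sp3.
C2 has 4 σ bonds: steric number 4 → sp3.
C3 is sp: 2 σ bonds, plus two π bonds, 2 electron-density regions.
C4 (2 σ bonds, plus two π bonds) has steric number 2: sp.
C5 has 4 σ bonds: steric number 4 → sp3.
C6 carries 3 σ bonds, plus one π bond, giving a steric number of 3, so it is sp2.
C7: 2 σ bonds, plus two π bonds — 2 electron domains, sp.
C8 — 3 σ bonds, plus one π bond. Steric number 3, so sp2.
C9 carries 3 σ bonds, plus one π bond, giving a steric number of 3, so it is sp2.

C1 sp3, C2 sp3, C3 sp, C4 sp, C5 sp3, C6 sp2, C7 sp, C8 sp2, C9 sp2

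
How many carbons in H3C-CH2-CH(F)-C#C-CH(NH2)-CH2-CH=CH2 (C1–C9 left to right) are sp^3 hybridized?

5

C1: sp3 ✓
C2: sp3 ✓
C3: sp3 ✓
C4: sp
C5: sp
C6: sp3 ✓
C7: sp3 ✓
C8: sp2
C9: sp2
C1, C2, C3, C6, C7 → 5 sp3 carbons.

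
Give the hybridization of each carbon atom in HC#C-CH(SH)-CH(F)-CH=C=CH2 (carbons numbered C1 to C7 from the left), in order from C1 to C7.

C1 sp, C2 sp, C3 sp3, C4 sp3, C5 sp2, C6 sp, C7 sp2

C1 (2 σ bonds, plus two π bonds) has steric number 2: sp.
C2 has 2 σ bonds, plus two π bonds: steric number 2 → sp.
C3 carries 4 σ bonds, giving a steric number of 4, so it is sp3.
C4 — 4 σ bonds. Steric number 4, so sp3.
C5: 3 σ bonds, plus one π bond — 3 electron domains, sp2.
C6 — 2 σ bonds, plus two π bonds. Steric number 2, so sp.
C7 is sp2: 3 σ bonds, plus one π bond, 3 electron-density regions.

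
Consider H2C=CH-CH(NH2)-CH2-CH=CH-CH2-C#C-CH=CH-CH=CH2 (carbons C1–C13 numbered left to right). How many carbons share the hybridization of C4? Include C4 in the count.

3

C4 is sp3 (only σ bonds).
C1: sp2
C2: sp2
C3: sp3 ✓
C4: sp3 ✓
C5: sp2
C6: sp2
C7: sp3 ✓
C8: sp
C9: sp
C10: sp2
C11: sp2
C12: sp2
C13: sp2
3 carbons are sp3.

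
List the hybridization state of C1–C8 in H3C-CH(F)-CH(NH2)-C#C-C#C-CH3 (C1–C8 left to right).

C1 (4 σ bonds) has steric number 4: sp3.
C2: 4 σ bonds; 4 regions of electron density → sp3.
C3 has 4 σ bonds: steric number 4 → sp3.
C4 — 2 σ bonds, plus two π bonds. Steric number 2, so sp.
C5 is sp: 2 σ bonds, plus two π bonds, 2 electron-density regions.
C6 (2 σ bonds, plus two π bonds) has steric number 2: sp.
C7 carries 2 σ bonds, plus two π bonds, giving a steric number of 2, so it is sp.
C8 has 4 σ bonds: steric number 4 → sp3.

C1 sp3, C2 sp3, C3 sp3, C4 sp, C5 sp, C6 sp, C7 sp, C8 sp3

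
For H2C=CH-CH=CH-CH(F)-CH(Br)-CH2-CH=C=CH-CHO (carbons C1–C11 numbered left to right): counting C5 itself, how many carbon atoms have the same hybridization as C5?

3

C5 is sp3 (only σ bonds).
C1: sp2
C2: sp2
C3: sp2
C4: sp2
C5: sp3 ✓
C6: sp3 ✓
C7: sp3 ✓
C8: sp2
C9: sp
C10: sp2
C11: sp2
3 carbons are sp3.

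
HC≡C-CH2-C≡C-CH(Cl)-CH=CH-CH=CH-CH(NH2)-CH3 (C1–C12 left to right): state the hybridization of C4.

C4 carries 2 σ bonds, plus two π bonds, giving a steric number of 2, so it is sp.

sp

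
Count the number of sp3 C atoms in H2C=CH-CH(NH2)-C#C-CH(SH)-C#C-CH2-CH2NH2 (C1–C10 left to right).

C1: sp2
C2: sp2
C3: sp3 ✓
C4: sp
C5: sp
C6: sp3 ✓
C7: sp
C8: sp
C9: sp3 ✓
C10: sp3 ✓
C3, C6, C9, C10 → 4 sp3 carbons.

4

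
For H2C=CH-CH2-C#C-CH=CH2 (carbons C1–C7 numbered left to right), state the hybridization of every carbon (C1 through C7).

C1 sp2, C2 sp2, C3 sp3, C4 sp, C5 sp, C6 sp2, C7 sp2

C1: 3 σ bonds, plus one π bond — 3 electron domains, sp2.
C2: 3 σ bonds, plus one π bond — 3 electron domains, sp2.
C3: 4 σ bonds; 4 regions of electron density → sp3.
C4 is sp: 2 σ bonds, plus two π bonds, 2 electron-density regions.
C5 — 2 σ bonds, plus two π bonds. Steric number 2, so sp.
C6 (3 σ bonds, plus one π bond) has steric number 3: sp2.
C7 — 3 σ bonds, plus one π bond. Steric number 3, so sp2.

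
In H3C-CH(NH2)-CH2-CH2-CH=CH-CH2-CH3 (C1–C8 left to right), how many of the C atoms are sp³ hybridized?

6

C1: sp3 ✓
C2: sp3 ✓
C3: sp3 ✓
C4: sp3 ✓
C5: sp2
C6: sp2
C7: sp3 ✓
C8: sp3 ✓
C1, C2, C3, C4, C7, C8 → 6 sp3 carbons.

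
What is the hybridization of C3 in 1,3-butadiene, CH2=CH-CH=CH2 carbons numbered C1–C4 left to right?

C3 — 3 σ bonds, plus one π bond. Steric number 3, so sp2.

sp^2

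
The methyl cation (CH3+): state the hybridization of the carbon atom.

sp^2

Three σ bonds to H, empty p orbital → sp2, trigonal planar.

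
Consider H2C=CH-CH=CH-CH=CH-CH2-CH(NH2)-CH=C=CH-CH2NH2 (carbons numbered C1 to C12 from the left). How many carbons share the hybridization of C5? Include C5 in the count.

8

C5 is sp2 (one π bond).
C1: sp2 ✓
C2: sp2 ✓
C3: sp2 ✓
C4: sp2 ✓
C5: sp2 ✓
C6: sp2 ✓
C7: sp3
C8: sp3
C9: sp2 ✓
C10: sp
C11: sp2 ✓
C12: sp3
8 carbons are sp2.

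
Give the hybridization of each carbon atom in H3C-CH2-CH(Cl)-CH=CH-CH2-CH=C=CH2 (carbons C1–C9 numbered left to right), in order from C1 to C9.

C1 sp3, C2 sp3, C3 sp3, C4 sp2, C5 sp2, C6 sp3, C7 sp2, C8 sp, C9 sp2

C1 is sp3: 4 σ bonds, 4 electron-density regions.
C2 is sp3: 4 σ bonds, 4 electron-density regions.
C3 has 4 σ bonds: steric number 4 → sp3.
C4 (3 σ bonds, plus one π bond) has steric number 3: sp2.
C5 is sp2: 3 σ bonds, plus one π bond, 3 electron-density regions.
C6 — 4 σ bonds. Steric number 4, so sp3.
C7 (3 σ bonds, plus one π bond) has steric number 3: sp2.
C8 is sp: 2 σ bonds, plus two π bonds, 2 electron-density regions.
C9 is sp2: 3 σ bonds, plus one π bond, 3 electron-density regions.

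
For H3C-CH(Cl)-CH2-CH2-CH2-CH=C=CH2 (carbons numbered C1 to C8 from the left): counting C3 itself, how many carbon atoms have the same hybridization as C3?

C3 is sp3 (only σ bonds).
C1: sp3 ✓
C2: sp3 ✓
C3: sp3 ✓
C4: sp3 ✓
C5: sp3 ✓
C6: sp2
C7: sp
C8: sp2
5 carbons are sp3.

5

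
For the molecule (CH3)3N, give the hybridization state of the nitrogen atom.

sp³

The nitrogen atom has 3 σ bonds and 1 lone pair: steric number 4 → sp3.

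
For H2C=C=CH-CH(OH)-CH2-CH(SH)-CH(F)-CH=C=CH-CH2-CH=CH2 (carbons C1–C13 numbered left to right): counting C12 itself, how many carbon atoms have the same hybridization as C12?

6

C12 is sp2 (one π bond).
C1: sp2 ✓
C2: sp
C3: sp2 ✓
C4: sp3
C5: sp3
C6: sp3
C7: sp3
C8: sp2 ✓
C9: sp
C10: sp2 ✓
C11: sp3
C12: sp2 ✓
C13: sp2 ✓
6 carbons are sp2.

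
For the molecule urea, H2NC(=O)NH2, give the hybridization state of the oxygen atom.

sp2

The oxygen atom — 1 σ bond and 2 lone pairs, plus one π bond. Steric number 3, so sp2.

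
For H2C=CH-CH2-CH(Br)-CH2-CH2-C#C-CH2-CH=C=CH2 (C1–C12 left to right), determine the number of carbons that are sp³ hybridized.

C1: sp2
C2: sp2
C3: sp3 ✓
C4: sp3 ✓
C5: sp3 ✓
C6: sp3 ✓
C7: sp
C8: sp
C9: sp3 ✓
C10: sp2
C11: sp
C12: sp2
C3, C4, C5, C6, C9 → 5 sp3 carbons.

5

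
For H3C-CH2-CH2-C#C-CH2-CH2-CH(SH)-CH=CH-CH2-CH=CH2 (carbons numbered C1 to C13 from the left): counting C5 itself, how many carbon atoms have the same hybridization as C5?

2

C5 is sp (two π bonds).
C1: sp3
C2: sp3
C3: sp3
C4: sp ✓
C5: sp ✓
C6: sp3
C7: sp3
C8: sp3
C9: sp2
C10: sp2
C11: sp3
C12: sp2
C13: sp2
2 carbons are sp.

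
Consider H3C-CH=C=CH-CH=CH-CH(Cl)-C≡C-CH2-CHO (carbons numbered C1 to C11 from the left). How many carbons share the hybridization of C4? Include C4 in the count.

5

C4 is sp2 (one π bond).
C1: sp3
C2: sp2 ✓
C3: sp
C4: sp2 ✓
C5: sp2 ✓
C6: sp2 ✓
C7: sp3
C8: sp
C9: sp
C10: sp3
C11: sp2 ✓
5 carbons are sp2.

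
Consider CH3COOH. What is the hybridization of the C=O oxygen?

The C=O oxygen is sp2: 1 σ bond and 2 lone pairs, plus one π bond, 3 electron-density regions.

sp2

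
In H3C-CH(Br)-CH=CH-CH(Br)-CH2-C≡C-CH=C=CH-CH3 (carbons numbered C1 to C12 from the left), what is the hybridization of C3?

C3 carries 3 σ bonds, plus one π bond, giving a steric number of 3, so it is sp2.

sp2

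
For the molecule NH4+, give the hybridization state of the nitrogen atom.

sp^3

Four σ bonds, no lone pair → sp3, tetrahedral.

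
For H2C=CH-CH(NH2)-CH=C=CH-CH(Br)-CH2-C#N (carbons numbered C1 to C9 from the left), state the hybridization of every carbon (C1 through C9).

C1 sp2, C2 sp2, C3 sp3, C4 sp2, C5 sp, C6 sp2, C7 sp3, C8 sp3, C9 sp

C1 (3 σ bonds, plus one π bond) has steric number 3: sp2.
C2 is sp2: 3 σ bonds, plus one π bond, 3 electron-density regions.
C3 — 4 σ bonds. Steric number 4, so sp3.
C4: 3 σ bonds, plus one π bond — 3 electron domains, sp2.
C5 carries 2 σ bonds, plus two π bonds, giving a steric number of 2, so it is sp.
C6 (3 σ bonds, plus one π bond) has steric number 3: sp2.
C7 — 4 σ bonds. Steric number 4, so sp3.
C8 carries 4 σ bonds, giving a steric number of 4, so it is sp3.
C9: 2 σ bonds, plus two π bonds; 2 regions of electron density → sp.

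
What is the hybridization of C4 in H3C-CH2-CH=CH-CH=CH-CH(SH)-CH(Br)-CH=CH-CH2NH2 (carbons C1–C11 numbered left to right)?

sp2

C4 — 3 σ bonds, plus one π bond. Steric number 3, so sp2.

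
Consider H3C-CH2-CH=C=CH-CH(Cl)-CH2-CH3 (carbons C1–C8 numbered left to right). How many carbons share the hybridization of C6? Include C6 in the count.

C6 is sp3 (only σ bonds).
C1: sp3 ✓
C2: sp3 ✓
C3: sp2
C4: sp
C5: sp2
C6: sp3 ✓
C7: sp3 ✓
C8: sp3 ✓
5 carbons are sp3.

5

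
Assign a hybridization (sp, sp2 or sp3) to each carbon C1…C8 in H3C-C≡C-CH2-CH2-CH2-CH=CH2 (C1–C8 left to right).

C1: 4 σ bonds; 4 regions of electron density → sp3.
C2 (2 σ bonds, plus two π bonds) has steric number 2: sp.
C3 (2 σ bonds, plus two π bonds) has steric number 2: sp.
C4 — 4 σ bonds. Steric number 4, so sp3.
C5: 4 σ bonds — 4 electron domains, sp3.
C6: 4 σ bonds; 4 regions of electron density → sp3.
C7 is sp2: 3 σ bonds, plus one π bond, 3 electron-density regions.
C8 is sp2: 3 σ bonds, plus one π bond, 3 electron-density regions.

C1 sp3, C2 sp, C3 sp, C4 sp3, C5 sp3, C6 sp3, C7 sp2, C8 sp2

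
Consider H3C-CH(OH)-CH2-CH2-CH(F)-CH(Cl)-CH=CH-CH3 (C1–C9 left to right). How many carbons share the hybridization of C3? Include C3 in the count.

C3 is sp3 (only σ bonds).
C1: sp3 ✓
C2: sp3 ✓
C3: sp3 ✓
C4: sp3 ✓
C5: sp3 ✓
C6: sp3 ✓
C7: sp2
C8: sp2
C9: sp3 ✓
7 carbons are sp3.

7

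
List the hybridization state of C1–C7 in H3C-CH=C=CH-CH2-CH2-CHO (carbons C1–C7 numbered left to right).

C1 sp3, C2 sp2, C3 sp, C4 sp2, C5 sp3, C6 sp3, C7 sp2

C1 carries 4 σ bonds, giving a steric number of 4, so it is sp3.
C2: 3 σ bonds, plus one π bond; 3 regions of electron density → sp2.
C3: 2 σ bonds, plus two π bonds; 2 regions of electron density → sp.
C4 has 3 σ bonds, plus one π bond: steric number 3 → sp2.
C5 is sp3: 4 σ bonds, 4 electron-density regions.
C6: 4 σ bonds — 4 electron domains, sp3.
C7: 3 σ bonds, plus one π bond; 3 regions of electron density → sp2.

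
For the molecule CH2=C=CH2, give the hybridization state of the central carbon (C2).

Two σ bonds and two π bonds (one to each neighbour) → sp.

sp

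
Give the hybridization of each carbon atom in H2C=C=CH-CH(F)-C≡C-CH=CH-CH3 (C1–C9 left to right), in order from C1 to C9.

C1 — 3 σ bonds, plus one π bond. Steric number 3, so sp2.
C2: 2 σ bonds, plus two π bonds — 2 electron domains, sp.
C3 (3 σ bonds, plus one π bond) has steric number 3: sp2.
C4 has 4 σ bonds: steric number 4 → sp3.
C5 (2 σ bonds, plus two π bonds) has steric number 2: sp.
C6 — 2 σ bonds, plus two π bonds. Steric number 2, so sp.
C7 — 3 σ bonds, plus one π bond. Steric number 3, so sp2.
C8 carries 3 σ bonds, plus one π bond, giving a steric number of 3, so it is sp2.
C9 — 4 σ bonds. Steric number 4, so sp3.

C1 sp2, C2 sp, C3 sp2, C4 sp3, C5 sp, C6 sp, C7 sp2, C8 sp2, C9 sp3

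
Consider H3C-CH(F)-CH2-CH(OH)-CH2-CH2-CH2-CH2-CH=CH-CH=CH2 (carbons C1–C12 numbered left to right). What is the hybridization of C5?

sp^3

C5: 4 σ bonds — 4 electron domains, sp3.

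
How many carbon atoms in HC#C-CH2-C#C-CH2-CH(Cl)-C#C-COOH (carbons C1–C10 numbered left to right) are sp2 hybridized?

C1: sp
C2: sp
C3: sp3
C4: sp
C5: sp
C6: sp3
C7: sp3
C8: sp
C9: sp
C10: sp2 ✓
C10 → 1 sp2 carbon.

1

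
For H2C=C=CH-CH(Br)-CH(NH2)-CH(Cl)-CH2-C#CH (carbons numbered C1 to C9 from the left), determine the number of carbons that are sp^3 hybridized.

4

C1: sp2
C2: sp
C3: sp2
C4: sp3 ✓
C5: sp3 ✓
C6: sp3 ✓
C7: sp3 ✓
C8: sp
C9: sp
C4, C5, C6, C7 → 4 sp3 carbons.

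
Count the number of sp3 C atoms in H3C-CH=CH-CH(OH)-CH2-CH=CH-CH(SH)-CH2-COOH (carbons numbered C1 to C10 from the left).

5

C1: sp3 ✓
C2: sp2
C3: sp2
C4: sp3 ✓
C5: sp3 ✓
C6: sp2
C7: sp2
C8: sp3 ✓
C9: sp3 ✓
C10: sp2
C1, C4, C5, C8, C9 → 5 sp3 carbons.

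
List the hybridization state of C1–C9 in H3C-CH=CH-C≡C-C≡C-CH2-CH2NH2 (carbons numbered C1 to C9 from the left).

C1 (4 σ bonds) has steric number 4: sp3.
C2 — 3 σ bonds, plus one π bond. Steric number 3, so sp2.
C3 — 3 σ bonds, plus one π bond. Steric number 3, so sp2.
C4: 2 σ bonds, plus two π bonds — 2 electron domains, sp.
C5 — 2 σ bonds, plus two π bonds. Steric number 2, so sp.
C6 (2 σ bonds, plus two π bonds) has steric number 2: sp.
C7 (2 σ bonds, plus two π bonds) has steric number 2: sp.
C8 — 4 σ bonds. Steric number 4, so sp3.
C9 (4 σ bonds) has steric number 4: sp3.

C1 sp3, C2 sp2, C3 sp2, C4 sp, C5 sp, C6 sp, C7 sp, C8 sp3, C9 sp3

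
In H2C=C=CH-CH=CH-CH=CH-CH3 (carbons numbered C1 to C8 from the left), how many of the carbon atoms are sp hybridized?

C1: sp2
C2: sp ✓
C3: sp2
C4: sp2
C5: sp2
C6: sp2
C7: sp2
C8: sp3
C2 → 1 sp carbon.

1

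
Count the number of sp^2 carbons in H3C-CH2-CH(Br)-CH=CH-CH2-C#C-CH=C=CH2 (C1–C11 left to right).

C1: sp3
C2: sp3
C3: sp3
C4: sp2 ✓
C5: sp2 ✓
C6: sp3
C7: sp
C8: sp
C9: sp2 ✓
C10: sp
C11: sp2 ✓
C4, C5, C9, C11 → 4 sp2 carbons.

4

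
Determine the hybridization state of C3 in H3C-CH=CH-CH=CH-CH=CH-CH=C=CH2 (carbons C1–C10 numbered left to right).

sp2

C3: 3 σ bonds, plus one π bond — 3 electron domains, sp2.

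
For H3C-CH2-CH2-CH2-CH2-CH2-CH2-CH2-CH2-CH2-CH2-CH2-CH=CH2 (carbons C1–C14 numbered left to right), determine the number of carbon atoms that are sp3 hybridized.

12

C1: sp3 ✓
C2: sp3 ✓
C3: sp3 ✓
C4: sp3 ✓
C5: sp3 ✓
C6: sp3 ✓
C7: sp3 ✓
C8: sp3 ✓
C9: sp3 ✓
C10: sp3 ✓
C11: sp3 ✓
C12: sp3 ✓
C13: sp2
C14: sp2
C1, C2, C3, C4, C5, C6, C7, C8, C9, C10, C11, C12 → 12 sp3 carbons.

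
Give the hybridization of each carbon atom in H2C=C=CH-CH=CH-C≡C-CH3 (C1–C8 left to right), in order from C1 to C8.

C1 carries 3 σ bonds, plus one π bond, giving a steric number of 3, so it is sp2.
C2 (2 σ bonds, plus two π bonds) has steric number 2: sp.
C3 — 3 σ bonds, plus one π bond. Steric number 3, so sp2.
C4 has 3 σ bonds, plus one π bond: steric number 3 → sp2.
C5 has 3 σ bonds, plus one π bond: steric number 3 → sp2.
C6 is sp: 2 σ bonds, plus two π bonds, 2 electron-density regions.
C7 — 2 σ bonds, plus two π bonds. Steric number 2, so sp.
C8 (4 σ bonds) has steric number 4: sp3.

C1 sp2, C2 sp, C3 sp2, C4 sp2, C5 sp2, C6 sp, C7 sp, C8 sp3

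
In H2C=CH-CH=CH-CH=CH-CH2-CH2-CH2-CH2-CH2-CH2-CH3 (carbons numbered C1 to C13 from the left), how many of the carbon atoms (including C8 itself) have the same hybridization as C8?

7

C8 is sp3 (only σ bonds).
C1: sp2
C2: sp2
C3: sp2
C4: sp2
C5: sp2
C6: sp2
C7: sp3 ✓
C8: sp3 ✓
C9: sp3 ✓
C10: sp3 ✓
C11: sp3 ✓
C12: sp3 ✓
C13: sp3 ✓
7 carbons are sp3.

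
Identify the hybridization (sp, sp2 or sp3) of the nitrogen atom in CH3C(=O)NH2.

The nitrogen lone pair is delocalised into the carbonyl π system (amide resonance), so N is planar sp2 rather than the sp3 a naive steric count of 4 would suggest.

sp²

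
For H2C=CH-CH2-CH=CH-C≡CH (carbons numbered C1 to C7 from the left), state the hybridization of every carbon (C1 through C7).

C1 sp2, C2 sp2, C3 sp3, C4 sp2, C5 sp2, C6 sp, C7 sp

C1 — 3 σ bonds, plus one π bond. Steric number 3, so sp2.
C2: 3 σ bonds, plus one π bond — 3 electron domains, sp2.
C3 has 4 σ bonds: steric number 4 → sp3.
C4: 3 σ bonds, plus one π bond; 3 regions of electron density → sp2.
C5 has 3 σ bonds, plus one π bond: steric number 3 → sp2.
C6: 2 σ bonds, plus two π bonds; 2 regions of electron density → sp.
C7: 2 σ bonds, plus two π bonds; 2 regions of electron density → sp.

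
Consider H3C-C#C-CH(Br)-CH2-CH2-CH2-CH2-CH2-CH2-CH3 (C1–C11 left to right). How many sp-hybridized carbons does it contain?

2

C1: sp3
C2: sp ✓
C3: sp ✓
C4: sp3
C5: sp3
C6: sp3
C7: sp3
C8: sp3
C9: sp3
C10: sp3
C11: sp3
C2, C3 → 2 sp carbons.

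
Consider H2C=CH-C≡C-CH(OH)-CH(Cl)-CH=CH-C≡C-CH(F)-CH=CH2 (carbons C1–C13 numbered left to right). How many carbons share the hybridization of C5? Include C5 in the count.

C5 is sp3 (only σ bonds).
C1: sp2
C2: sp2
C3: sp
C4: sp
C5: sp3 ✓
C6: sp3 ✓
C7: sp2
C8: sp2
C9: sp
C10: sp
C11: sp3 ✓
C12: sp2
C13: sp2
3 carbons are sp3.

3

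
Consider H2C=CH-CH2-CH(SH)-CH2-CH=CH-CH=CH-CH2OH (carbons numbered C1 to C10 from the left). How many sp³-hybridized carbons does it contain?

C1: sp2
C2: sp2
C3: sp3 ✓
C4: sp3 ✓
C5: sp3 ✓
C6: sp2
C7: sp2
C8: sp2
C9: sp2
C10: sp3 ✓
C3, C4, C5, C10 → 4 sp3 carbons.

4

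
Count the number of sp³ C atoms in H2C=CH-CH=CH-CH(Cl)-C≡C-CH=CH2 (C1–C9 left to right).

C1: sp2
C2: sp2
C3: sp2
C4: sp2
C5: sp3 ✓
C6: sp
C7: sp
C8: sp2
C9: sp2
C5 → 1 sp3 carbon.

1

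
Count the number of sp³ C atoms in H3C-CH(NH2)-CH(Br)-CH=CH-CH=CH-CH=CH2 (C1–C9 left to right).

C1: sp3 ✓
C2: sp3 ✓
C3: sp3 ✓
C4: sp2
C5: sp2
C6: sp2
C7: sp2
C8: sp2
C9: sp2
C1, C2, C3 → 3 sp3 carbons.

3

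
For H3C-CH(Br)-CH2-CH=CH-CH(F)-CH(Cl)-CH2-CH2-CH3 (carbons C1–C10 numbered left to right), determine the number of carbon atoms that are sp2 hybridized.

2

C1: sp3
C2: sp3
C3: sp3
C4: sp2 ✓
C5: sp2 ✓
C6: sp3
C7: sp3
C8: sp3
C9: sp3
C10: sp3
C4, C5 → 2 sp2 carbons.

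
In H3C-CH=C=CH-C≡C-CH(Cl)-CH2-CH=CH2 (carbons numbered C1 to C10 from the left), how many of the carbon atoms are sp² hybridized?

4

C1: sp3
C2: sp2 ✓
C3: sp
C4: sp2 ✓
C5: sp
C6: sp
C7: sp3
C8: sp3
C9: sp2 ✓
C10: sp2 ✓
C2, C4, C9, C10 → 4 sp2 carbons.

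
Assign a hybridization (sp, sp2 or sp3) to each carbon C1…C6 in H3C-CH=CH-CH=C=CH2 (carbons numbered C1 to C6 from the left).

C1 sp3, C2 sp2, C3 sp2, C4 sp2, C5 sp, C6 sp2

C1 — 4 σ bonds. Steric number 4, so sp3.
C2: 3 σ bonds, plus one π bond; 3 regions of electron density → sp2.
C3: 3 σ bonds, plus one π bond; 3 regions of electron density → sp2.
C4 is sp2: 3 σ bonds, plus one π bond, 3 electron-density regions.
C5: 2 σ bonds, plus two π bonds; 2 regions of electron density → sp.
C6 (3 σ bonds, plus one π bond) has steric number 3: sp2.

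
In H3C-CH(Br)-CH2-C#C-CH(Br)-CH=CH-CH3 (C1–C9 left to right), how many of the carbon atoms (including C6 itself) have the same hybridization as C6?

C6 is sp3 (only σ bonds).
C1: sp3 ✓
C2: sp3 ✓
C3: sp3 ✓
C4: sp
C5: sp
C6: sp3 ✓
C7: sp2
C8: sp2
C9: sp3 ✓
5 carbons are sp3.

5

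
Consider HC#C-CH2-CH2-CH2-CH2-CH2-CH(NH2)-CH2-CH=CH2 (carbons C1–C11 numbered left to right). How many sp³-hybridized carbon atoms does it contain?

7

C1: sp
C2: sp
C3: sp3 ✓
C4: sp3 ✓
C5: sp3 ✓
C6: sp3 ✓
C7: sp3 ✓
C8: sp3 ✓
C9: sp3 ✓
C10: sp2
C11: sp2
C3, C4, C5, C6, C7, C8, C9 → 7 sp3 carbons.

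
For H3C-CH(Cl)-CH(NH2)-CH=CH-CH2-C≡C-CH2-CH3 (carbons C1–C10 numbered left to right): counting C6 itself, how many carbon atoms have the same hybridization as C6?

6

C6 is sp3 (only σ bonds).
C1: sp3 ✓
C2: sp3 ✓
C3: sp3 ✓
C4: sp2
C5: sp2
C6: sp3 ✓
C7: sp
C8: sp
C9: sp3 ✓
C10: sp3 ✓
6 carbons are sp3.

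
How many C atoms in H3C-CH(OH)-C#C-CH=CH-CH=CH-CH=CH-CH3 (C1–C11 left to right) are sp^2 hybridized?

C1: sp3
C2: sp3
C3: sp
C4: sp
C5: sp2 ✓
C6: sp2 ✓
C7: sp2 ✓
C8: sp2 ✓
C9: sp2 ✓
C10: sp2 ✓
C11: sp3
C5, C6, C7, C8, C9, C10 → 6 sp2 carbons.

6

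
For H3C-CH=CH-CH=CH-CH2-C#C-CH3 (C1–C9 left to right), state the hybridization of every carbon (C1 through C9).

C1 is sp3: 4 σ bonds, 4 electron-density regions.
C2: 3 σ bonds, plus one π bond — 3 electron domains, sp2.
C3 has 3 σ bonds, plus one π bond: steric number 3 → sp2.
C4 carries 3 σ bonds, plus one π bond, giving a steric number of 3, so it is sp2.
C5: 3 σ bonds, plus one π bond — 3 electron domains, sp2.
C6 (4 σ bonds) has steric number 4: sp3.
C7: 2 σ bonds, plus two π bonds — 2 electron domains, sp.
C8: 2 σ bonds, plus two π bonds; 2 regions of electron density → sp.
C9 carries 4 σ bonds, giving a steric number of 4, so it is sp3.

C1 sp3, C2 sp2, C3 sp2, C4 sp2, C5 sp2, C6 sp3, C7 sp, C8 sp, C9 sp3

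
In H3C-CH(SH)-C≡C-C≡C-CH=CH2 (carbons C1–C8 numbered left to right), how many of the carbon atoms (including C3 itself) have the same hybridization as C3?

C3 is sp (two π bonds).
C1: sp3
C2: sp3
C3: sp ✓
C4: sp ✓
C5: sp ✓
C6: sp ✓
C7: sp2
C8: sp2
4 carbons are sp.

4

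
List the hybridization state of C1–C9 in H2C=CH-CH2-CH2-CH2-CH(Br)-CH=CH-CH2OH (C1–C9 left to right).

C1 sp2, C2 sp2, C3 sp3, C4 sp3, C5 sp3, C6 sp3, C7 sp2, C8 sp2, C9 sp3

C1 carries 3 σ bonds, plus one π bond, giving a steric number of 3, so it is sp2.
C2 is sp2: 3 σ bonds, plus one π bond, 3 electron-density regions.
C3 carries 4 σ bonds, giving a steric number of 4, so it is sp3.
C4: 4 σ bonds; 4 regions of electron density → sp3.
C5 (4 σ bonds) has steric number 4: sp3.
C6 is sp3: 4 σ bonds, 4 electron-density regions.
C7 carries 3 σ bonds, plus one π bond, giving a steric number of 3, so it is sp2.
C8: 3 σ bonds, plus one π bond — 3 electron domains, sp2.
C9 carries 4 σ bonds, giving a steric number of 4, so it is sp3.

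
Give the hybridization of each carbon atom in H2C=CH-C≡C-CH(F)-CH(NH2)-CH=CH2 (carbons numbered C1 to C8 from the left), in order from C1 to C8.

C1 has 3 σ bonds, plus one π bond: steric number 3 → sp2.
C2 has 3 σ bonds, plus one π bond: steric number 3 → sp2.
C3: 2 σ bonds, plus two π bonds; 2 regions of electron density → sp.
C4 (2 σ bonds, plus two π bonds) has steric number 2: sp.
C5 is sp3: 4 σ bonds, 4 electron-density regions.
C6: 4 σ bonds — 4 electron domains, sp3.
C7: 3 σ bonds, plus one π bond; 3 regions of electron density → sp2.
C8: 3 σ bonds, plus one π bond — 3 electron domains, sp2.

C1 sp2, C2 sp2, C3 sp, C4 sp, C5 sp3, C6 sp3, C7 sp2, C8 sp2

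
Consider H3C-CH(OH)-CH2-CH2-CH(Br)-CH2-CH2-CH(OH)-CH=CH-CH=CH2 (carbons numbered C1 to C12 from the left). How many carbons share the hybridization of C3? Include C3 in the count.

C3 is sp3 (only σ bonds).
C1: sp3 ✓
C2: sp3 ✓
C3: sp3 ✓
C4: sp3 ✓
C5: sp3 ✓
C6: sp3 ✓
C7: sp3 ✓
C8: sp3 ✓
C9: sp2
C10: sp2
C11: sp2
C12: sp2
8 carbons are sp3.

8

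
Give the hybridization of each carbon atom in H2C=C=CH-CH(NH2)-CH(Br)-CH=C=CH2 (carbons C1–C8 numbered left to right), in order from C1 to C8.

C1 sp2, C2 sp, C3 sp2, C4 sp3, C5 sp3, C6 sp2, C7 sp, C8 sp2

C1 — 3 σ bonds, plus one π bond. Steric number 3, so sp2.
C2: 2 σ bonds, plus two π bonds — 2 electron domains, sp.
C3 is sp2: 3 σ bonds, plus one π bond, 3 electron-density regions.
C4 has 4 σ bonds: steric number 4 → sp3.
C5 — 4 σ bonds. Steric number 4, so sp3.
C6 — 3 σ bonds, plus one π bond. Steric number 3, so sp2.
C7 has 2 σ bonds, plus two π bonds: steric number 2 → sp.
C8 has 3 σ bonds, plus one π bond: steric number 3 → sp2.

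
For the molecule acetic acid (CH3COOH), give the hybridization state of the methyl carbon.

The methyl carbon: 4 σ bonds; 4 regions of electron density → sp3.

sp³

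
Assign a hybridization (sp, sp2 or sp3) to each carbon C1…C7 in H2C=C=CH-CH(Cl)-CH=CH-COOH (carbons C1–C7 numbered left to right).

C1 sp2, C2 sp, C3 sp2, C4 sp3, C5 sp2, C6 sp2, C7 sp2

C1 (3 σ bonds, plus one π bond) has steric number 3: sp2.
C2 is sp: 2 σ bonds, plus two π bonds, 2 electron-density regions.
C3 is sp2: 3 σ bonds, plus one π bond, 3 electron-density regions.
C4: 4 σ bonds — 4 electron domains, sp3.
C5 has 3 σ bonds, plus one π bond: steric number 3 → sp2.
C6: 3 σ bonds, plus one π bond — 3 electron domains, sp2.
C7: 3 σ bonds, plus one π bond — 3 electron domains, sp2.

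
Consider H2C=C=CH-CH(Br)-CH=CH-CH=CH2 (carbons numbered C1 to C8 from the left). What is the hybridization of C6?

sp²

C6 — 3 σ bonds, plus one π bond. Steric number 3, so sp2.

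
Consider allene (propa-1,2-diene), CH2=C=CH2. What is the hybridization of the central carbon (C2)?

sp

Two σ bonds and two π bonds (one to each neighbour) → sp.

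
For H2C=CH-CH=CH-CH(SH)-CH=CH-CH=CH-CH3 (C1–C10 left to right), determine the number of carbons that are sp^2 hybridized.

8

C1: sp2 ✓
C2: sp2 ✓
C3: sp2 ✓
C4: sp2 ✓
C5: sp3
C6: sp2 ✓
C7: sp2 ✓
C8: sp2 ✓
C9: sp2 ✓
C10: sp3
C1, C2, C3, C4, C6, C7, C8, C9 → 8 sp2 carbons.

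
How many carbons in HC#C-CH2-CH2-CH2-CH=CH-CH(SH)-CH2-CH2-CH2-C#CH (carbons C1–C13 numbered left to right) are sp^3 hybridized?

7

C1: sp
C2: sp
C3: sp3 ✓
C4: sp3 ✓
C5: sp3 ✓
C6: sp2
C7: sp2
C8: sp3 ✓
C9: sp3 ✓
C10: sp3 ✓
C11: sp3 ✓
C12: sp
C13: sp
C3, C4, C5, C8, C9, C10, C11 → 7 sp3 carbons.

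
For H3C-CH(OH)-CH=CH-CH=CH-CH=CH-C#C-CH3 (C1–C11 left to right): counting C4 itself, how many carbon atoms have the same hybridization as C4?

C4 is sp2 (one π bond).
C1: sp3
C2: sp3
C3: sp2 ✓
C4: sp2 ✓
C5: sp2 ✓
C6: sp2 ✓
C7: sp2 ✓
C8: sp2 ✓
C9: sp
C10: sp
C11: sp3
6 carbons are sp2.

6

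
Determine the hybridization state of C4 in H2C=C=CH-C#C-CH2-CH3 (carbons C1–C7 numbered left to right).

sp

C4: 2 σ bonds, plus two π bonds — 2 electron domains, sp.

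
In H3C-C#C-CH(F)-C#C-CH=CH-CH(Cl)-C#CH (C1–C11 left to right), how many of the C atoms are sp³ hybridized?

C1: sp3 ✓
C2: sp
C3: sp
C4: sp3 ✓
C5: sp
C6: sp
C7: sp2
C8: sp2
C9: sp3 ✓
C10: sp
C11: sp
C1, C4, C9 → 3 sp3 carbons.

3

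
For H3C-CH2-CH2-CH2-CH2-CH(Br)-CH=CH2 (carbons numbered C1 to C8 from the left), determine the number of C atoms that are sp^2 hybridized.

C1: sp3
C2: sp3
C3: sp3
C4: sp3
C5: sp3
C6: sp3
C7: sp2 ✓
C8: sp2 ✓
C7, C8 → 2 sp2 carbons.

2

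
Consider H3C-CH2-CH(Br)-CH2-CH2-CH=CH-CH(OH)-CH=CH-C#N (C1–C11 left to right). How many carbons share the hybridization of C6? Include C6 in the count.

4

C6 is sp2 (one π bond).
C1: sp3
C2: sp3
C3: sp3
C4: sp3
C5: sp3
C6: sp2 ✓
C7: sp2 ✓
C8: sp3
C9: sp2 ✓
C10: sp2 ✓
C11: sp
4 carbons are sp2.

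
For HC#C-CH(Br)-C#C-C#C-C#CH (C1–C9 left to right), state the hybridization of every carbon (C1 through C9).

C1 — 2 σ bonds, plus two π bonds. Steric number 2, so sp.
C2 carries 2 σ bonds, plus two π bonds, giving a steric number of 2, so it is sp.
C3 has 4 σ bonds: steric number 4 → sp3.
C4: 2 σ bonds, plus two π bonds; 2 regions of electron density → sp.
C5: 2 σ bonds, plus two π bonds; 2 regions of electron density → sp.
C6 has 2 σ bonds, plus two π bonds: steric number 2 → sp.
C7: 2 σ bonds, plus two π bonds — 2 electron domains, sp.
C8 (2 σ bonds, plus two π bonds) has steric number 2: sp.
C9 — 2 σ bonds, plus two π bonds. Steric number 2, so sp.

C1 sp, C2 sp, C3 sp3, C4 sp, C5 sp, C6 sp, C7 sp, C8 sp, C9 sp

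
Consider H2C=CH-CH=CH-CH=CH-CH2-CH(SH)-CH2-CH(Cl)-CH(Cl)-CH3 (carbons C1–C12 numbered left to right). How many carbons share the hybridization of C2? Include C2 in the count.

6

C2 is sp2 (one π bond).
C1: sp2 ✓
C2: sp2 ✓
C3: sp2 ✓
C4: sp2 ✓
C5: sp2 ✓
C6: sp2 ✓
C7: sp3
C8: sp3
C9: sp3
C10: sp3
C11: sp3
C12: sp3
6 carbons are sp2.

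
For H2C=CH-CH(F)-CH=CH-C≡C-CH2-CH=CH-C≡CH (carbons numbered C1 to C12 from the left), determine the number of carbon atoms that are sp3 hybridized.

2

C1: sp2
C2: sp2
C3: sp3 ✓
C4: sp2
C5: sp2
C6: sp
C7: sp
C8: sp3 ✓
C9: sp2
C10: sp2
C11: sp
C12: sp
C3, C8 → 2 sp3 carbons.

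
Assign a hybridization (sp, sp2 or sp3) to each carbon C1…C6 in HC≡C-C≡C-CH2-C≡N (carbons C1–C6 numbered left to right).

C1 is sp: 2 σ bonds, plus two π bonds, 2 electron-density regions.
C2: 2 σ bonds, plus two π bonds; 2 regions of electron density → sp.
C3: 2 σ bonds, plus two π bonds; 2 regions of electron density → sp.
C4: 2 σ bonds, plus two π bonds — 2 electron domains, sp.
C5 has 4 σ bonds: steric number 4 → sp3.
C6 carries 2 σ bonds, plus two π bonds, giving a steric number of 2, so it is sp.

C1 sp, C2 sp, C3 sp, C4 sp, C5 sp3, C6 sp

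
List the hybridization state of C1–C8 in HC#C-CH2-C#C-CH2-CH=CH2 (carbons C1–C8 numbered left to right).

C1 sp, C2 sp, C3 sp3, C4 sp, C5 sp, C6 sp3, C7 sp2, C8 sp2

C1 — 2 σ bonds, plus two π bonds. Steric number 2, so sp.
C2 (2 σ bonds, plus two π bonds) has steric number 2: sp.
C3 has 4 σ bonds: steric number 4 → sp3.
C4 — 2 σ bonds, plus two π bonds. Steric number 2, so sp.
C5 (2 σ bonds, plus two π bonds) has steric number 2: sp.
C6 is sp3: 4 σ bonds, 4 electron-density regions.
C7: 3 σ bonds, plus one π bond; 3 regions of electron density → sp2.
C8 — 3 σ bonds, plus one π bond. Steric number 3, so sp2.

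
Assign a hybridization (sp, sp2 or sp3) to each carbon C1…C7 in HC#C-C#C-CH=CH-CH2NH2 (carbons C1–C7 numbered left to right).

C1 (2 σ bonds, plus two π bonds) has steric number 2: sp.
C2: 2 σ bonds, plus two π bonds; 2 regions of electron density → sp.
C3 (2 σ bonds, plus two π bonds) has steric number 2: sp.
C4 (2 σ bonds, plus two π bonds) has steric number 2: sp.
C5 is sp2: 3 σ bonds, plus one π bond, 3 electron-density regions.
C6 is sp2: 3 σ bonds, plus one π bond, 3 electron-density regions.
C7 carries 4 σ bonds, giving a steric number of 4, so it is sp3.

C1 sp, C2 sp, C3 sp, C4 sp, C5 sp2, C6 sp2, C7 sp3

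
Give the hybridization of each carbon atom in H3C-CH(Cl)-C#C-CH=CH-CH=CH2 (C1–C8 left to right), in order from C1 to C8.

C1: 4 σ bonds — 4 electron domains, sp3.
C2 is sp3: 4 σ bonds, 4 electron-density regions.
C3 (2 σ bonds, plus two π bonds) has steric number 2: sp.
C4 (2 σ bonds, plus two π bonds) has steric number 2: sp.
C5 has 3 σ bonds, plus one π bond: steric number 3 → sp2.
C6 has 3 σ bonds, plus one π bond: steric number 3 → sp2.
C7 — 3 σ bonds, plus one π bond. Steric number 3, so sp2.
C8: 3 σ bonds, plus one π bond — 3 electron domains, sp2.

C1 sp3, C2 sp3, C3 sp, C4 sp, C5 sp2, C6 sp2, C7 sp2, C8 sp2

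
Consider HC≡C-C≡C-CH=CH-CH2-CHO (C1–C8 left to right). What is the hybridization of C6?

sp^2

C6 has 3 σ bonds, plus one π bond: steric number 3 → sp2.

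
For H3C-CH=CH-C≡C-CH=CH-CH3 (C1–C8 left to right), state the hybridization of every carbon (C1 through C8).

C1 is sp3: 4 σ bonds, 4 electron-density regions.
C2: 3 σ bonds, plus one π bond — 3 electron domains, sp2.
C3 — 3 σ bonds, plus one π bond. Steric number 3, so sp2.
C4 — 2 σ bonds, plus two π bonds. Steric number 2, so sp.
C5 carries 2 σ bonds, plus two π bonds, giving a steric number of 2, so it is sp.
C6 carries 3 σ bonds, plus one π bond, giving a steric number of 3, so it is sp2.
C7 — 3 σ bonds, plus one π bond. Steric number 3, so sp2.
C8: 4 σ bonds — 4 electron domains, sp3.

C1 sp3, C2 sp2, C3 sp2, C4 sp, C5 sp, C6 sp2, C7 sp2, C8 sp3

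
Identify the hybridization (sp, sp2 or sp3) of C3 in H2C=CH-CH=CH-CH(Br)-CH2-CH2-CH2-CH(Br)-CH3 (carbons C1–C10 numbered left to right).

C3 has 3 σ bonds, plus one π bond: steric number 3 → sp2.

sp²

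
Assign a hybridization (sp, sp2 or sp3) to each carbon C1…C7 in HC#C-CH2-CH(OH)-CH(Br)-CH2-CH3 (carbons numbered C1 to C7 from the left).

C1: 2 σ bonds, plus two π bonds — 2 electron domains, sp.
C2 has 2 σ bonds, plus two π bonds: steric number 2 → sp.
C3 — 4 σ bonds. Steric number 4, so sp3.
C4: 4 σ bonds — 4 electron domains, sp3.
C5: 4 σ bonds; 4 regions of electron density → sp3.
C6: 4 σ bonds; 4 regions of electron density → sp3.
C7 is sp3: 4 σ bonds, 4 electron-density regions.

C1 sp, C2 sp, C3 sp3, C4 sp3, C5 sp3, C6 sp3, C7 sp3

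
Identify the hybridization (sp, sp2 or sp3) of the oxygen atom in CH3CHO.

The oxygen atom carries 1 σ bond and 2 lone pairs, plus one π bond, giving a steric number of 3, so it is sp2.

sp2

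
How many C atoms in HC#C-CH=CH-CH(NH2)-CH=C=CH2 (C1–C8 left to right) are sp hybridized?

C1: sp ✓
C2: sp ✓
C3: sp2
C4: sp2
C5: sp3
C6: sp2
C7: sp ✓
C8: sp2
C1, C2, C7 → 3 sp carbons.

3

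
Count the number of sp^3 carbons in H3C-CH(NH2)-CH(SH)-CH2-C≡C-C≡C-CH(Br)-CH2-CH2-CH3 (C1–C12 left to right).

8

C1: sp3 ✓
C2: sp3 ✓
C3: sp3 ✓
C4: sp3 ✓
C5: sp
C6: sp
C7: sp
C8: sp
C9: sp3 ✓
C10: sp3 ✓
C11: sp3 ✓
C12: sp3 ✓
C1, C2, C3, C4, C9, C10, C11, C12 → 8 sp3 carbons.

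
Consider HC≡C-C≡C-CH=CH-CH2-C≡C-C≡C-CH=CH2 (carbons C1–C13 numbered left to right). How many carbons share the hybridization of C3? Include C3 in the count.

8

C3 is sp (two π bonds).
C1: sp ✓
C2: sp ✓
C3: sp ✓
C4: sp ✓
C5: sp2
C6: sp2
C7: sp3
C8: sp ✓
C9: sp ✓
C10: sp ✓
C11: sp ✓
C12: sp2
C13: sp2
8 carbons are sp.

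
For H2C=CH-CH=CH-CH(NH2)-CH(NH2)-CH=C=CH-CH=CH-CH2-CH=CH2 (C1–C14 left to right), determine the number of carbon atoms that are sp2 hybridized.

10

C1: sp2 ✓
C2: sp2 ✓
C3: sp2 ✓
C4: sp2 ✓
C5: sp3
C6: sp3
C7: sp2 ✓
C8: sp
C9: sp2 ✓
C10: sp2 ✓
C11: sp2 ✓
C12: sp3
C13: sp2 ✓
C14: sp2 ✓
C1, C2, C3, C4, C7, C9, C10, C11, C13, C14 → 10 sp2 carbons.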